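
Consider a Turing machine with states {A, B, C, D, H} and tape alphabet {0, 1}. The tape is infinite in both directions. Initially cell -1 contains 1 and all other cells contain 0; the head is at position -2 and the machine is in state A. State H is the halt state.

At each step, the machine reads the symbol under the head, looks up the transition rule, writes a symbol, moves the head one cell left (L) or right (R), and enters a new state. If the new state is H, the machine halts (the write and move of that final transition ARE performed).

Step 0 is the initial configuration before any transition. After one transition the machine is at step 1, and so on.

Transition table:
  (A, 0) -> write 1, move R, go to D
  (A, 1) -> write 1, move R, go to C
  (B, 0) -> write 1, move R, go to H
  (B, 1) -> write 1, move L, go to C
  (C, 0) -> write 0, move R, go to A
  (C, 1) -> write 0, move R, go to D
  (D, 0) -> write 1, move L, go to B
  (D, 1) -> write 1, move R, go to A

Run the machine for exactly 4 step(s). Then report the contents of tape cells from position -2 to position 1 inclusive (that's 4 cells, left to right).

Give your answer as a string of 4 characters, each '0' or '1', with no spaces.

Answer: 1111

Derivation:
Step 1: in state A at pos -2, read 0 -> (A,0)->write 1,move R,goto D. Now: state=D, head=-1, tape[-3..0]=0110 (head:   ^)
Step 2: in state D at pos -1, read 1 -> (D,1)->write 1,move R,goto A. Now: state=A, head=0, tape[-3..1]=01100 (head:    ^)
Step 3: in state A at pos 0, read 0 -> (A,0)->write 1,move R,goto D. Now: state=D, head=1, tape[-3..2]=011100 (head:     ^)
Step 4: in state D at pos 1, read 0 -> (D,0)->write 1,move L,goto B. Now: state=B, head=0, tape[-3..2]=011110 (head:    ^)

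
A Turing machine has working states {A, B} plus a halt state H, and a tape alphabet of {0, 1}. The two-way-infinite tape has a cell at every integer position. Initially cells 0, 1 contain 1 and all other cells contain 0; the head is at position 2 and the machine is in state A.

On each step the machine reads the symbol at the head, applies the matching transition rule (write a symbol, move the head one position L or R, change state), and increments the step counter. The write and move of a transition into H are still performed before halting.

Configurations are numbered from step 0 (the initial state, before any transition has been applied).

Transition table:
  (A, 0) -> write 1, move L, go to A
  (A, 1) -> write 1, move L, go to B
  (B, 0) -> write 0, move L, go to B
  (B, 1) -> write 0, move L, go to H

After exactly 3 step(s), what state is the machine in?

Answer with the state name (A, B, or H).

Step 1: in state A at pos 2, read 0 -> (A,0)->write 1,move L,goto A. Now: state=A, head=1, tape[-1..3]=01110 (head:   ^)
Step 2: in state A at pos 1, read 1 -> (A,1)->write 1,move L,goto B. Now: state=B, head=0, tape[-1..3]=01110 (head:  ^)
Step 3: in state B at pos 0, read 1 -> (B,1)->write 0,move L,goto H. Now: state=H, head=-1, tape[-2..3]=000110 (head:  ^)

Answer: H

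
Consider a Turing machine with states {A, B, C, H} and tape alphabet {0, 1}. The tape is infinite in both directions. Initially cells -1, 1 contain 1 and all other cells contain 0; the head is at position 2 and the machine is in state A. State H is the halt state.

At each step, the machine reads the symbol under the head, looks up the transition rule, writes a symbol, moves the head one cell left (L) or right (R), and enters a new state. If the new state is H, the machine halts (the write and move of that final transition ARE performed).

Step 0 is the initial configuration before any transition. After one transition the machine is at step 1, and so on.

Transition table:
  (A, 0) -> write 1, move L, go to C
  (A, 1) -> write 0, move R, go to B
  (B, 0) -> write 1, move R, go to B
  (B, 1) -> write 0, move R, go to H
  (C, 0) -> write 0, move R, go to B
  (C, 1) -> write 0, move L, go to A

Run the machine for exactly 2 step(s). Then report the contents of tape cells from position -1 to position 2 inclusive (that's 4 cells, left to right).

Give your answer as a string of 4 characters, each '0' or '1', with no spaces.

Step 1: in state A at pos 2, read 0 -> (A,0)->write 1,move L,goto C. Now: state=C, head=1, tape[-2..3]=010110 (head:    ^)
Step 2: in state C at pos 1, read 1 -> (C,1)->write 0,move L,goto A. Now: state=A, head=0, tape[-2..3]=010010 (head:   ^)

Answer: 1001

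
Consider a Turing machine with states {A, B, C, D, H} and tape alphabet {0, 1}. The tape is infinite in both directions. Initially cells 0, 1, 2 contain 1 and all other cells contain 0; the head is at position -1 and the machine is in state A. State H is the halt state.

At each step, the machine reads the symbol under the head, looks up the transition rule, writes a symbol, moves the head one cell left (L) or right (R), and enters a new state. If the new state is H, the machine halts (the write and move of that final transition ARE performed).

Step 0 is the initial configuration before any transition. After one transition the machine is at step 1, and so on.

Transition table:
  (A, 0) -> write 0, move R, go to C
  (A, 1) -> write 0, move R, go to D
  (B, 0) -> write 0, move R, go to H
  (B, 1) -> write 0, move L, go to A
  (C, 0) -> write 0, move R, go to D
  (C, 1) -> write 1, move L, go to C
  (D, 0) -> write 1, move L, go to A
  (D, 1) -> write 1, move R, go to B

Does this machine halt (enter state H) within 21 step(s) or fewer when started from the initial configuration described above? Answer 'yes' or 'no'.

Answer: yes

Derivation:
Step 1: in state A at pos -1, read 0 -> (A,0)->write 0,move R,goto C. Now: state=C, head=0, tape[-2..3]=001110 (head:   ^)
Step 2: in state C at pos 0, read 1 -> (C,1)->write 1,move L,goto C. Now: state=C, head=-1, tape[-2..3]=001110 (head:  ^)
Step 3: in state C at pos -1, read 0 -> (C,0)->write 0,move R,goto D. Now: state=D, head=0, tape[-2..3]=001110 (head:   ^)
Step 4: in state D at pos 0, read 1 -> (D,1)->write 1,move R,goto B. Now: state=B, head=1, tape[-2..3]=001110 (head:    ^)
Step 5: in state B at pos 1, read 1 -> (B,1)->write 0,move L,goto A. Now: state=A, head=0, tape[-2..3]=001010 (head:   ^)
Step 6: in state A at pos 0, read 1 -> (A,1)->write 0,move R,goto D. Now: state=D, head=1, tape[-2..3]=000010 (head:    ^)
Step 7: in state D at pos 1, read 0 -> (D,0)->write 1,move L,goto A. Now: state=A, head=0, tape[-2..3]=000110 (head:   ^)
Step 8: in state A at pos 0, read 0 -> (A,0)->write 0,move R,goto C. Now: state=C, head=1, tape[-2..3]=000110 (head:    ^)
Step 9: in state C at pos 1, read 1 -> (C,1)->write 1,move L,goto C. Now: state=C, head=0, tape[-2..3]=000110 (head:   ^)
Step 10: in state C at pos 0, read 0 -> (C,0)->write 0,move R,goto D. Now: state=D, head=1, tape[-2..3]=000110 (head:    ^)
Step 11: in state D at pos 1, read 1 -> (D,1)->write 1,move R,goto B. Now: state=B, head=2, tape[-2..3]=000110 (head:     ^)
Step 12: in state B at pos 2, read 1 -> (B,1)->write 0,move L,goto A. Now: state=A, head=1, tape[-2..3]=000100 (head:    ^)
Step 13: in state A at pos 1, read 1 -> (A,1)->write 0,move R,goto D. Now: state=D, head=2, tape[-2..3]=000000 (head:     ^)
Step 14: in state D at pos 2, read 0 -> (D,0)->write 1,move L,goto A. Now: state=A, head=1, tape[-2..3]=000010 (head:    ^)
Step 15: in state A at pos 1, read 0 -> (A,0)->write 0,move R,goto C. Now: state=C, head=2, tape[-2..3]=000010 (head:     ^)
Step 16: in state C at pos 2, read 1 -> (C,1)->write 1,move L,goto C. Now: state=C, head=1, tape[-2..3]=000010 (head:    ^)
Step 17: in state C at pos 1, read 0 -> (C,0)->write 0,move R,goto D. Now: state=D, head=2, tape[-2..3]=000010 (head:     ^)
Step 18: in state D at pos 2, read 1 -> (D,1)->write 1,move R,goto B. Now: state=B, head=3, tape[-2..4]=0000100 (head:      ^)
Step 19: in state B at pos 3, read 0 -> (B,0)->write 0,move R,goto H. Now: state=H, head=4, tape[-2..5]=00001000 (head:       ^)
State H reached at step 19; 19 <= 21 -> yes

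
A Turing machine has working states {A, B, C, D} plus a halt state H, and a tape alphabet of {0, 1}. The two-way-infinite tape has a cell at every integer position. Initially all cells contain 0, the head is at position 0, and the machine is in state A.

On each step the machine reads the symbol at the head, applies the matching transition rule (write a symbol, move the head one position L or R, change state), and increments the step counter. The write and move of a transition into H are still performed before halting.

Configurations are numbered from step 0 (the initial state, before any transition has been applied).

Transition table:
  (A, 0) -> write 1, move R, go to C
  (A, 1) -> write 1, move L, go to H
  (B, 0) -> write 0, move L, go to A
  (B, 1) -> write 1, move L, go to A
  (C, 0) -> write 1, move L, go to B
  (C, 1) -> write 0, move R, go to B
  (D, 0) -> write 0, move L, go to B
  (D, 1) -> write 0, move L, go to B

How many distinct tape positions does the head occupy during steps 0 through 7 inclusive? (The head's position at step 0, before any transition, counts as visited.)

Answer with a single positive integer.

Step 1: in state A at pos 0, read 0 -> (A,0)->write 1,move R,goto C. Now: state=C, head=1, tape[-1..2]=0100 (head:   ^)
Step 2: in state C at pos 1, read 0 -> (C,0)->write 1,move L,goto B. Now: state=B, head=0, tape[-1..2]=0110 (head:  ^)
Step 3: in state B at pos 0, read 1 -> (B,1)->write 1,move L,goto A. Now: state=A, head=-1, tape[-2..2]=00110 (head:  ^)
Step 4: in state A at pos -1, read 0 -> (A,0)->write 1,move R,goto C. Now: state=C, head=0, tape[-2..2]=01110 (head:   ^)
Step 5: in state C at pos 0, read 1 -> (C,1)->write 0,move R,goto B. Now: state=B, head=1, tape[-2..2]=01010 (head:    ^)
Step 6: in state B at pos 1, read 1 -> (B,1)->write 1,move L,goto A. Now: state=A, head=0, tape[-2..2]=01010 (head:   ^)
Step 7: in state A at pos 0, read 0 -> (A,0)->write 1,move R,goto C. Now: state=C, head=1, tape[-2..2]=01110 (head:    ^)
Head positions at steps 0..7: starting at 0, distinct positions visited = {-1, 0, 1} -> 3 position(s)

Answer: 3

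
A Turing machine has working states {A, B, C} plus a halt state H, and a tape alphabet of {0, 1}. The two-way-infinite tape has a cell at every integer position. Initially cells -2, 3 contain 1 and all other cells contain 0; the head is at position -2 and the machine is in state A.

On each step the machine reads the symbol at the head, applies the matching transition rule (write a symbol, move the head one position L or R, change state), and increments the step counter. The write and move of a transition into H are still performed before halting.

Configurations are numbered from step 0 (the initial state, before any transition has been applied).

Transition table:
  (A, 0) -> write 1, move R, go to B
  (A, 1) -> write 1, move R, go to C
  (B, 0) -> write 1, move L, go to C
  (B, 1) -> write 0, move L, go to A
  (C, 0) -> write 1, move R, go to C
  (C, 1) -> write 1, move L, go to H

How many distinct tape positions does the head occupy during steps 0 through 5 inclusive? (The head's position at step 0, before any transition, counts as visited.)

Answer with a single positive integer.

Step 1: in state A at pos -2, read 1 -> (A,1)->write 1,move R,goto C. Now: state=C, head=-1, tape[-3..4]=01000010 (head:   ^)
Step 2: in state C at pos -1, read 0 -> (C,0)->write 1,move R,goto C. Now: state=C, head=0, tape[-3..4]=01100010 (head:    ^)
Step 3: in state C at pos 0, read 0 -> (C,0)->write 1,move R,goto C. Now: state=C, head=1, tape[-3..4]=01110010 (head:     ^)
Step 4: in state C at pos 1, read 0 -> (C,0)->write 1,move R,goto C. Now: state=C, head=2, tape[-3..4]=01111010 (head:      ^)
Step 5: in state C at pos 2, read 0 -> (C,0)->write 1,move R,goto C. Now: state=C, head=3, tape[-3..4]=01111110 (head:       ^)
Head positions at steps 0..5: starting at -2, distinct positions visited = {-2, -1, 0, 1, 2, 3} -> 6 position(s)

Answer: 6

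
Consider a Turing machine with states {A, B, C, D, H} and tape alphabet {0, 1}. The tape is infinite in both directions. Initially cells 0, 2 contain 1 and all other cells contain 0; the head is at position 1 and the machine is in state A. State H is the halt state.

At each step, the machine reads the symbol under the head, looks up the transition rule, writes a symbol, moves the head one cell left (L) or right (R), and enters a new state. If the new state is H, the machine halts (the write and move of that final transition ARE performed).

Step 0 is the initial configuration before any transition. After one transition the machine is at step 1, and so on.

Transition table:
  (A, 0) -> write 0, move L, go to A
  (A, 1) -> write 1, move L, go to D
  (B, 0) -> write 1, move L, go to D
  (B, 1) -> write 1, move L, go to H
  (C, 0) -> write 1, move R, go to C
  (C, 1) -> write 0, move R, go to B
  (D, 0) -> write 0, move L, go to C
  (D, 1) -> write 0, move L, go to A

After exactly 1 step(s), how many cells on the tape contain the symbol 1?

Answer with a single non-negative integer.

Answer: 2

Derivation:
Step 1: in state A at pos 1, read 0 -> (A,0)->write 0,move L,goto A. Now: state=A, head=0, tape[-1..3]=01010 (head:  ^)
Cells containing 1 after step 1: {0, 2} -> 2 cell(s)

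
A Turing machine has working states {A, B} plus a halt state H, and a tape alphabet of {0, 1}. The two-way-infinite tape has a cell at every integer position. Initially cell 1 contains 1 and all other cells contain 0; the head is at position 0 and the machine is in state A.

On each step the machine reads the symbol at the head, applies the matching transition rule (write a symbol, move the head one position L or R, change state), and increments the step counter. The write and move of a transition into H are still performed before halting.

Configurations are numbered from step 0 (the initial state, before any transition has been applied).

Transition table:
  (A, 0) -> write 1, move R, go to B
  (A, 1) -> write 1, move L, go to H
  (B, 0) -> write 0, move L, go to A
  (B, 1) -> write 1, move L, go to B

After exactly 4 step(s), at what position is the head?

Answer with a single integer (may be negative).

Answer: -2

Derivation:
Step 1: in state A at pos 0, read 0 -> (A,0)->write 1,move R,goto B. Now: state=B, head=1, tape[-1..2]=0110 (head:   ^)
Step 2: in state B at pos 1, read 1 -> (B,1)->write 1,move L,goto B. Now: state=B, head=0, tape[-1..2]=0110 (head:  ^)
Step 3: in state B at pos 0, read 1 -> (B,1)->write 1,move L,goto B. Now: state=B, head=-1, tape[-2..2]=00110 (head:  ^)
Step 4: in state B at pos -1, read 0 -> (B,0)->write 0,move L,goto A. Now: state=A, head=-2, tape[-3..2]=000110 (head:  ^)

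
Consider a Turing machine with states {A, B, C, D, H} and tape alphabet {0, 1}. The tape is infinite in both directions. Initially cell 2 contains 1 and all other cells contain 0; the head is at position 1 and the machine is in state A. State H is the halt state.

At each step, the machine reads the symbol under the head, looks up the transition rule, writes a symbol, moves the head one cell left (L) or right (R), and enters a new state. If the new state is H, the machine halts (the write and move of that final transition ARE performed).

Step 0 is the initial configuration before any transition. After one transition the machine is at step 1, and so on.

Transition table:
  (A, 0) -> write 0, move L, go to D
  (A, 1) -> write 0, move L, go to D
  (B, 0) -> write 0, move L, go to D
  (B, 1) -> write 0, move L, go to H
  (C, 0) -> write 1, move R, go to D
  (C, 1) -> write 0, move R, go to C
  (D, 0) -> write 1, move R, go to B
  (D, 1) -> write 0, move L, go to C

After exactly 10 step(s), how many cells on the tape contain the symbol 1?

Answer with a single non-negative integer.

Step 1: in state A at pos 1, read 0 -> (A,0)->write 0,move L,goto D. Now: state=D, head=0, tape[-1..3]=00010 (head:  ^)
Step 2: in state D at pos 0, read 0 -> (D,0)->write 1,move R,goto B. Now: state=B, head=1, tape[-1..3]=01010 (head:   ^)
Step 3: in state B at pos 1, read 0 -> (B,0)->write 0,move L,goto D. Now: state=D, head=0, tape[-1..3]=01010 (head:  ^)
Step 4: in state D at pos 0, read 1 -> (D,1)->write 0,move L,goto C. Now: state=C, head=-1, tape[-2..3]=000010 (head:  ^)
Step 5: in state C at pos -1, read 0 -> (C,0)->write 1,move R,goto D. Now: state=D, head=0, tape[-2..3]=010010 (head:   ^)
Step 6: in state D at pos 0, read 0 -> (D,0)->write 1,move R,goto B. Now: state=B, head=1, tape[-2..3]=011010 (head:    ^)
Step 7: in state B at pos 1, read 0 -> (B,0)->write 0,move L,goto D. Now: state=D, head=0, tape[-2..3]=011010 (head:   ^)
Step 8: in state D at pos 0, read 1 -> (D,1)->write 0,move L,goto C. Now: state=C, head=-1, tape[-2..3]=010010 (head:  ^)
Step 9: in state C at pos -1, read 1 -> (C,1)->write 0,move R,goto C. Now: state=C, head=0, tape[-2..3]=000010 (head:   ^)
Step 10: in state C at pos 0, read 0 -> (C,0)->write 1,move R,goto D. Now: state=D, head=1, tape[-2..3]=001010 (head:    ^)
Cells containing 1 after step 10: {0, 2} -> 2 cell(s)

Answer: 2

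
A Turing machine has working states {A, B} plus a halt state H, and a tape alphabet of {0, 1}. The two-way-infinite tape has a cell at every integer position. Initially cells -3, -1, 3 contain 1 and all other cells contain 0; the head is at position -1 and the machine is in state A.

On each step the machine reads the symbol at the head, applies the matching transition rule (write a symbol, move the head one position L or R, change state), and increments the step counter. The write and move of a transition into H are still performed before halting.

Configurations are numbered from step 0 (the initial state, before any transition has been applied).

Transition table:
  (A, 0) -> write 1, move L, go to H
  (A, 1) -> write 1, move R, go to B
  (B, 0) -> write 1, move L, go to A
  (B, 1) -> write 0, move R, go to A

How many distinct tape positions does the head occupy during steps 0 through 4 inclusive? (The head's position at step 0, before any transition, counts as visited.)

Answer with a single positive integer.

Answer: 3

Derivation:
Step 1: in state A at pos -1, read 1 -> (A,1)->write 1,move R,goto B. Now: state=B, head=0, tape[-4..4]=010100010 (head:     ^)
Step 2: in state B at pos 0, read 0 -> (B,0)->write 1,move L,goto A. Now: state=A, head=-1, tape[-4..4]=010110010 (head:    ^)
Step 3: in state A at pos -1, read 1 -> (A,1)->write 1,move R,goto B. Now: state=B, head=0, tape[-4..4]=010110010 (head:     ^)
Step 4: in state B at pos 0, read 1 -> (B,1)->write 0,move R,goto A. Now: state=A, head=1, tape[-4..4]=010100010 (head:      ^)
Head positions at steps 0..4: starting at -1, distinct positions visited = {-1, 0, 1} -> 3 position(s)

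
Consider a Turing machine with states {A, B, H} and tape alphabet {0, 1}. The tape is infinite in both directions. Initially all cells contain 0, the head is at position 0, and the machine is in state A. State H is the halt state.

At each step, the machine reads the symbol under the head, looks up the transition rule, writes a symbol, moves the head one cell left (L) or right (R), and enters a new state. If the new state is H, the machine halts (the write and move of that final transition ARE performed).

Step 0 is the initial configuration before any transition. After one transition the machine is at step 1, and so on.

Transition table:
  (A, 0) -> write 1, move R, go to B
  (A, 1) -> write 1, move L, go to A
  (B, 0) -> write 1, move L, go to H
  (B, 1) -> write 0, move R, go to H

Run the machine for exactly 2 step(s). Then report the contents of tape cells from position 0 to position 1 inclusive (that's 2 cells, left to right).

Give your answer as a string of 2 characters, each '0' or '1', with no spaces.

Answer: 11

Derivation:
Step 1: in state A at pos 0, read 0 -> (A,0)->write 1,move R,goto B. Now: state=B, head=1, tape[-1..2]=0100 (head:   ^)
Step 2: in state B at pos 1, read 0 -> (B,0)->write 1,move L,goto H. Now: state=H, head=0, tape[-1..2]=0110 (head:  ^)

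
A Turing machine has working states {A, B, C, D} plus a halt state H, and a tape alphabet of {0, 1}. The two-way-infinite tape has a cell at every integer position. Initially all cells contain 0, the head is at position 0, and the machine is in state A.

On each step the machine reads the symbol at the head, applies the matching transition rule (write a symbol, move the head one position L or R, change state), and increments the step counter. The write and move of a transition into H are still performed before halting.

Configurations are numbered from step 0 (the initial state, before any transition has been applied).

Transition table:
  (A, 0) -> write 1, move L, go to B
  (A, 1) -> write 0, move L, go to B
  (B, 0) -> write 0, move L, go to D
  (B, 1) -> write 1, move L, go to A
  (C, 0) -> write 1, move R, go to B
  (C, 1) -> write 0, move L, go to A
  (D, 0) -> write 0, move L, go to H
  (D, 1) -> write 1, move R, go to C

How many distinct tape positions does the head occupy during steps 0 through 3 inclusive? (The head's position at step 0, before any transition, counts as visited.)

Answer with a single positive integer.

Answer: 4

Derivation:
Step 1: in state A at pos 0, read 0 -> (A,0)->write 1,move L,goto B. Now: state=B, head=-1, tape[-2..1]=0010 (head:  ^)
Step 2: in state B at pos -1, read 0 -> (B,0)->write 0,move L,goto D. Now: state=D, head=-2, tape[-3..1]=00010 (head:  ^)
Step 3: in state D at pos -2, read 0 -> (D,0)->write 0,move L,goto H. Now: state=H, head=-3, tape[-4..1]=000010 (head:  ^)
Head positions at steps 0..3: starting at 0, distinct positions visited = {-3, -2, -1, 0} -> 4 position(s)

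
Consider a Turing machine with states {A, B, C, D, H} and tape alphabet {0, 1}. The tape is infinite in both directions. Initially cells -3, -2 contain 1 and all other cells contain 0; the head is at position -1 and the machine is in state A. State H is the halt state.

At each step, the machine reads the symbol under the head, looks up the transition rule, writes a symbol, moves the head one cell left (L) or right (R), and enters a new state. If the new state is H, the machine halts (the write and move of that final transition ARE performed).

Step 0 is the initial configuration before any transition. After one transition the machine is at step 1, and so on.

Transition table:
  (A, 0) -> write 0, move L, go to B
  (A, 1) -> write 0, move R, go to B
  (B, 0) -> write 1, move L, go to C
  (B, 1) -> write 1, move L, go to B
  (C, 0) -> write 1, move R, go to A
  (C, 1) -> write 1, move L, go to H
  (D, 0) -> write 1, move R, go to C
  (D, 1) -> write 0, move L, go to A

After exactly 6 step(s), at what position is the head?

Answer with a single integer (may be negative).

Step 1: in state A at pos -1, read 0 -> (A,0)->write 0,move L,goto B. Now: state=B, head=-2, tape[-4..0]=01100 (head:   ^)
Step 2: in state B at pos -2, read 1 -> (B,1)->write 1,move L,goto B. Now: state=B, head=-3, tape[-4..0]=01100 (head:  ^)
Step 3: in state B at pos -3, read 1 -> (B,1)->write 1,move L,goto B. Now: state=B, head=-4, tape[-5..0]=001100 (head:  ^)
Step 4: in state B at pos -4, read 0 -> (B,0)->write 1,move L,goto C. Now: state=C, head=-5, tape[-6..0]=0011100 (head:  ^)
Step 5: in state C at pos -5, read 0 -> (C,0)->write 1,move R,goto A. Now: state=A, head=-4, tape[-6..0]=0111100 (head:   ^)
Step 6: in state A at pos -4, read 1 -> (A,1)->write 0,move R,goto B. Now: state=B, head=-3, tape[-6..0]=0101100 (head:    ^)

Answer: -3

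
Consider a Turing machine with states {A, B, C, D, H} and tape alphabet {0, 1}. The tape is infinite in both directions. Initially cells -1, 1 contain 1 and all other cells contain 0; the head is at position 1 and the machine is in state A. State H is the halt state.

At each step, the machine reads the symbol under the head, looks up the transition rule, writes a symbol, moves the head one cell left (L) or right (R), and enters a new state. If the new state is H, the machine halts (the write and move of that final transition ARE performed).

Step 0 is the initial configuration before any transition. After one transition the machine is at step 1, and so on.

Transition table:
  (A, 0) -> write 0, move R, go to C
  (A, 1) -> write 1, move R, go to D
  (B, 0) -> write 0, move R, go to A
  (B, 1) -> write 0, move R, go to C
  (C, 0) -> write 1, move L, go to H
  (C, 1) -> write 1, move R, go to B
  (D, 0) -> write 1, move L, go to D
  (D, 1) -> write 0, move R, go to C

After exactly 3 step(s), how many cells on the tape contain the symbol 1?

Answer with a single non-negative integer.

Answer: 2

Derivation:
Step 1: in state A at pos 1, read 1 -> (A,1)->write 1,move R,goto D. Now: state=D, head=2, tape[-2..3]=010100 (head:     ^)
Step 2: in state D at pos 2, read 0 -> (D,0)->write 1,move L,goto D. Now: state=D, head=1, tape[-2..3]=010110 (head:    ^)
Step 3: in state D at pos 1, read 1 -> (D,1)->write 0,move R,goto C. Now: state=C, head=2, tape[-2..3]=010010 (head:     ^)
Cells containing 1 after step 3: {-1, 2} -> 2 cell(s)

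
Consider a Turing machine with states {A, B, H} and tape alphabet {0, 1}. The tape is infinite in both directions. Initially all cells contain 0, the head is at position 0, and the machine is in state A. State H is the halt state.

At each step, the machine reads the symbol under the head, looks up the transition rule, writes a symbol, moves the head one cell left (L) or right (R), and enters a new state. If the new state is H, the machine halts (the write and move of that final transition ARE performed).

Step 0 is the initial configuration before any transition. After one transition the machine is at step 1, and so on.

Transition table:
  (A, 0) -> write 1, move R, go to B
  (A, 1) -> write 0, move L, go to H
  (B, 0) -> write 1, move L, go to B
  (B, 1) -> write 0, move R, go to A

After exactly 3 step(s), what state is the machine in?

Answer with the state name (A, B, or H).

Answer: A

Derivation:
Step 1: in state A at pos 0, read 0 -> (A,0)->write 1,move R,goto B. Now: state=B, head=1, tape[-1..2]=0100 (head:   ^)
Step 2: in state B at pos 1, read 0 -> (B,0)->write 1,move L,goto B. Now: state=B, head=0, tape[-1..2]=0110 (head:  ^)
Step 3: in state B at pos 0, read 1 -> (B,1)->write 0,move R,goto A. Now: state=A, head=1, tape[-1..2]=0010 (head:   ^)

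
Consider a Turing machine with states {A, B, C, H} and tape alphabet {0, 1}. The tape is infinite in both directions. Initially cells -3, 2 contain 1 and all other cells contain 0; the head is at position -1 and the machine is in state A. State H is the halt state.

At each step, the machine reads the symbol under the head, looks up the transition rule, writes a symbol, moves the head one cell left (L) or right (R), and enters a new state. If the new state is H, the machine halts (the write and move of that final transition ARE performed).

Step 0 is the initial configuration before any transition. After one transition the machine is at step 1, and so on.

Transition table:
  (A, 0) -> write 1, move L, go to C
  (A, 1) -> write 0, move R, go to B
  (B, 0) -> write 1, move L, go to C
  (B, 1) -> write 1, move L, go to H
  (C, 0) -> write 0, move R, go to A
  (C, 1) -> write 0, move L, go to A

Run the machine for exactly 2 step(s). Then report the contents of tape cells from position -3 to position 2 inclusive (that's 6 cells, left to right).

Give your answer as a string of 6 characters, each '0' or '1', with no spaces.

Answer: 101001

Derivation:
Step 1: in state A at pos -1, read 0 -> (A,0)->write 1,move L,goto C. Now: state=C, head=-2, tape[-4..3]=01010010 (head:   ^)
Step 2: in state C at pos -2, read 0 -> (C,0)->write 0,move R,goto A. Now: state=A, head=-1, tape[-4..3]=01010010 (head:    ^)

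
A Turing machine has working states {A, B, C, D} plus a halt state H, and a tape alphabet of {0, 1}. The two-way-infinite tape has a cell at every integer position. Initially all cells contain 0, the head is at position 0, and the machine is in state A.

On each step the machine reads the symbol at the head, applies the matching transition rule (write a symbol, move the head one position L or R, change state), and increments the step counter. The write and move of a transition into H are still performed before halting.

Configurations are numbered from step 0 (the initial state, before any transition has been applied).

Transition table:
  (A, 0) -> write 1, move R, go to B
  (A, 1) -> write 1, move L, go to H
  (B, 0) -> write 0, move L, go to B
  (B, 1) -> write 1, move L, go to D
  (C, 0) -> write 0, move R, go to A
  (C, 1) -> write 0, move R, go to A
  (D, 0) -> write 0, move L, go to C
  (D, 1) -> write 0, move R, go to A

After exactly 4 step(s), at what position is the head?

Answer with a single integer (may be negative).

Answer: -2

Derivation:
Step 1: in state A at pos 0, read 0 -> (A,0)->write 1,move R,goto B. Now: state=B, head=1, tape[-1..2]=0100 (head:   ^)
Step 2: in state B at pos 1, read 0 -> (B,0)->write 0,move L,goto B. Now: state=B, head=0, tape[-1..2]=0100 (head:  ^)
Step 3: in state B at pos 0, read 1 -> (B,1)->write 1,move L,goto D. Now: state=D, head=-1, tape[-2..2]=00100 (head:  ^)
Step 4: in state D at pos -1, read 0 -> (D,0)->write 0,move L,goto C. Now: state=C, head=-2, tape[-3..2]=000100 (head:  ^)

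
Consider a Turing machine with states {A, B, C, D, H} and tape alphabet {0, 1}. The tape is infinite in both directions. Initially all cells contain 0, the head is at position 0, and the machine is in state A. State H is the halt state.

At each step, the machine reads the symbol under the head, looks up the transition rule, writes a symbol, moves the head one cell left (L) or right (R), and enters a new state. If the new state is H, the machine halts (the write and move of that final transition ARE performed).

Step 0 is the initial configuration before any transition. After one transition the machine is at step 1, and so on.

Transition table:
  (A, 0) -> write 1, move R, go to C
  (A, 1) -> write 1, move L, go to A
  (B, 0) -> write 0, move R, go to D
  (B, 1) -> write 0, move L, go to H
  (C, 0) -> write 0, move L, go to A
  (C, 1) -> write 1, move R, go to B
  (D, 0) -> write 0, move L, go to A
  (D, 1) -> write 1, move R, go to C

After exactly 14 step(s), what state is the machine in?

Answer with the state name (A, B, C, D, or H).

Step 1: in state A at pos 0, read 0 -> (A,0)->write 1,move R,goto C. Now: state=C, head=1, tape[-1..2]=0100 (head:   ^)
Step 2: in state C at pos 1, read 0 -> (C,0)->write 0,move L,goto A. Now: state=A, head=0, tape[-1..2]=0100 (head:  ^)
Step 3: in state A at pos 0, read 1 -> (A,1)->write 1,move L,goto A. Now: state=A, head=-1, tape[-2..2]=00100 (head:  ^)
Step 4: in state A at pos -1, read 0 -> (A,0)->write 1,move R,goto C. Now: state=C, head=0, tape[-2..2]=01100 (head:   ^)
Step 5: in state C at pos 0, read 1 -> (C,1)->write 1,move R,goto B. Now: state=B, head=1, tape[-2..2]=01100 (head:    ^)
Step 6: in state B at pos 1, read 0 -> (B,0)->write 0,move R,goto D. Now: state=D, head=2, tape[-2..3]=011000 (head:     ^)
Step 7: in state D at pos 2, read 0 -> (D,0)->write 0,move L,goto A. Now: state=A, head=1, tape[-2..3]=011000 (head:    ^)
Step 8: in state A at pos 1, read 0 -> (A,0)->write 1,move R,goto C. Now: state=C, head=2, tape[-2..3]=011100 (head:     ^)
Step 9: in state C at pos 2, read 0 -> (C,0)->write 0,move L,goto A. Now: state=A, head=1, tape[-2..3]=011100 (head:    ^)
Step 10: in state A at pos 1, read 1 -> (A,1)->write 1,move L,goto A. Now: state=A, head=0, tape[-2..3]=011100 (head:   ^)
Step 11: in state A at pos 0, read 1 -> (A,1)->write 1,move L,goto A. Now: state=A, head=-1, tape[-2..3]=011100 (head:  ^)
Step 12: in state A at pos -1, read 1 -> (A,1)->write 1,move L,goto A. Now: state=A, head=-2, tape[-3..3]=0011100 (head:  ^)
Step 13: in state A at pos -2, read 0 -> (A,0)->write 1,move R,goto C. Now: state=C, head=-1, tape[-3..3]=0111100 (head:   ^)
Step 14: in state C at pos -1, read 1 -> (C,1)->write 1,move R,goto B. Now: state=B, head=0, tape[-3..3]=0111100 (head:    ^)

Answer: B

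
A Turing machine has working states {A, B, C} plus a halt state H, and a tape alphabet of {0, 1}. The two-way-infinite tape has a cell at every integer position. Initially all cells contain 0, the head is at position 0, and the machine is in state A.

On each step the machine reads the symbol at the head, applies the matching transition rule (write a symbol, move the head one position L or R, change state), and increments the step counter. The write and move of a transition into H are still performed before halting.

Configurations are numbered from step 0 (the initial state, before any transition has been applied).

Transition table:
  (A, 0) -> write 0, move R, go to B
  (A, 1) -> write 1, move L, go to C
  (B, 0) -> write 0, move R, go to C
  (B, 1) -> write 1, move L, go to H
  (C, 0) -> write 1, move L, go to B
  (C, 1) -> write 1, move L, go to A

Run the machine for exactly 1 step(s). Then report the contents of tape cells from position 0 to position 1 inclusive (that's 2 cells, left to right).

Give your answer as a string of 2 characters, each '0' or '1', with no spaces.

Step 1: in state A at pos 0, read 0 -> (A,0)->write 0,move R,goto B. Now: state=B, head=1, tape[-1..2]=0000 (head:   ^)

Answer: 00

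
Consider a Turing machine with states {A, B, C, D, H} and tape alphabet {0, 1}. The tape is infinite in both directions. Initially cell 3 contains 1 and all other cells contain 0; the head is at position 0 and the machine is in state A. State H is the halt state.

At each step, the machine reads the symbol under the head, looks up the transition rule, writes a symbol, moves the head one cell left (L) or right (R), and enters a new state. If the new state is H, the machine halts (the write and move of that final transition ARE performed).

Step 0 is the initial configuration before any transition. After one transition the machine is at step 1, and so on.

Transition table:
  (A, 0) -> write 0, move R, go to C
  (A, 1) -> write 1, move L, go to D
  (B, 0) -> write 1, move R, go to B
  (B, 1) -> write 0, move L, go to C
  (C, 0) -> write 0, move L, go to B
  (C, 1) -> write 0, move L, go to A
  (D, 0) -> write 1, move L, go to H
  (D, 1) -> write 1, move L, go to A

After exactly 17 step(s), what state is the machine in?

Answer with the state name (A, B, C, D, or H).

Step 1: in state A at pos 0, read 0 -> (A,0)->write 0,move R,goto C. Now: state=C, head=1, tape[-1..4]=000010 (head:   ^)
Step 2: in state C at pos 1, read 0 -> (C,0)->write 0,move L,goto B. Now: state=B, head=0, tape[-1..4]=000010 (head:  ^)
Step 3: in state B at pos 0, read 0 -> (B,0)->write 1,move R,goto B. Now: state=B, head=1, tape[-1..4]=010010 (head:   ^)
Step 4: in state B at pos 1, read 0 -> (B,0)->write 1,move R,goto B. Now: state=B, head=2, tape[-1..4]=011010 (head:    ^)
Step 5: in state B at pos 2, read 0 -> (B,0)->write 1,move R,goto B. Now: state=B, head=3, tape[-1..4]=011110 (head:     ^)
Step 6: in state B at pos 3, read 1 -> (B,1)->write 0,move L,goto C. Now: state=C, head=2, tape[-1..4]=011100 (head:    ^)
Step 7: in state C at pos 2, read 1 -> (C,1)->write 0,move L,goto A. Now: state=A, head=1, tape[-1..4]=011000 (head:   ^)
Step 8: in state A at pos 1, read 1 -> (A,1)->write 1,move L,goto D. Now: state=D, head=0, tape[-1..4]=011000 (head:  ^)
Step 9: in state D at pos 0, read 1 -> (D,1)->write 1,move L,goto A. Now: state=A, head=-1, tape[-2..4]=0011000 (head:  ^)
Step 10: in state A at pos -1, read 0 -> (A,0)->write 0,move R,goto C. Now: state=C, head=0, tape[-2..4]=0011000 (head:   ^)
Step 11: in state C at pos 0, read 1 -> (C,1)->write 0,move L,goto A. Now: state=A, head=-1, tape[-2..4]=0001000 (head:  ^)
Step 12: in state A at pos -1, read 0 -> (A,0)->write 0,move R,goto C. Now: state=C, head=0, tape[-2..4]=0001000 (head:   ^)
Step 13: in state C at pos 0, read 0 -> (C,0)->write 0,move L,goto B. Now: state=B, head=-1, tape[-2..4]=0001000 (head:  ^)
Step 14: in state B at pos -1, read 0 -> (B,0)->write 1,move R,goto B. Now: state=B, head=0, tape[-2..4]=0101000 (head:   ^)
Step 15: in state B at pos 0, read 0 -> (B,0)->write 1,move R,goto B. Now: state=B, head=1, tape[-2..4]=0111000 (head:    ^)
Step 16: in state B at pos 1, read 1 -> (B,1)->write 0,move L,goto C. Now: state=C, head=0, tape[-2..4]=0110000 (head:   ^)
Step 17: in state C at pos 0, read 1 -> (C,1)->write 0,move L,goto A. Now: state=A, head=-1, tape[-2..4]=0100000 (head:  ^)

Answer: A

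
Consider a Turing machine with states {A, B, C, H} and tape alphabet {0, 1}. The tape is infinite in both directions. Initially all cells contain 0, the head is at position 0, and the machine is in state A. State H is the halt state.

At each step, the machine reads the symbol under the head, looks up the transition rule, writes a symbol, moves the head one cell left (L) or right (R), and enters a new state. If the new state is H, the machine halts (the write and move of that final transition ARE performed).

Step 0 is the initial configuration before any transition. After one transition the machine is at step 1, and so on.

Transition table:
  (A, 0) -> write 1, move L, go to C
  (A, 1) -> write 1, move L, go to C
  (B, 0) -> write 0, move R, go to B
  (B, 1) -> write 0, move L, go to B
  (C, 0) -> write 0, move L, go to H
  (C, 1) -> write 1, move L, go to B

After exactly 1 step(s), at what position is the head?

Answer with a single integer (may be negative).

Step 1: in state A at pos 0, read 0 -> (A,0)->write 1,move L,goto C. Now: state=C, head=-1, tape[-2..1]=0010 (head:  ^)

Answer: -1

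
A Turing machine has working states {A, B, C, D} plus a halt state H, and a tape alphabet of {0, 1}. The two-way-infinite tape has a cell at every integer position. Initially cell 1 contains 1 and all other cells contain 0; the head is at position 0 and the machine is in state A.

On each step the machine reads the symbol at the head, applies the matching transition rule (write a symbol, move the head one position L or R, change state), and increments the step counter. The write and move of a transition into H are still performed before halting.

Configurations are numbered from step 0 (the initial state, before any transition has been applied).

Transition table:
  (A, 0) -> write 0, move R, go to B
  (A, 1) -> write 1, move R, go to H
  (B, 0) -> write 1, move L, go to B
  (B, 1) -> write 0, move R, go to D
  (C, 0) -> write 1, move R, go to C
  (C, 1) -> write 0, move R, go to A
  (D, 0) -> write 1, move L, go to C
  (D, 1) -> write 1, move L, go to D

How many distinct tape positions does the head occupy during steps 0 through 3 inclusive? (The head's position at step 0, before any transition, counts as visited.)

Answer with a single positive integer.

Step 1: in state A at pos 0, read 0 -> (A,0)->write 0,move R,goto B. Now: state=B, head=1, tape[-1..2]=0010 (head:   ^)
Step 2: in state B at pos 1, read 1 -> (B,1)->write 0,move R,goto D. Now: state=D, head=2, tape[-1..3]=00000 (head:    ^)
Step 3: in state D at pos 2, read 0 -> (D,0)->write 1,move L,goto C. Now: state=C, head=1, tape[-1..3]=00010 (head:   ^)
Head positions at steps 0..3: starting at 0, distinct positions visited = {0, 1, 2} -> 3 position(s)

Answer: 3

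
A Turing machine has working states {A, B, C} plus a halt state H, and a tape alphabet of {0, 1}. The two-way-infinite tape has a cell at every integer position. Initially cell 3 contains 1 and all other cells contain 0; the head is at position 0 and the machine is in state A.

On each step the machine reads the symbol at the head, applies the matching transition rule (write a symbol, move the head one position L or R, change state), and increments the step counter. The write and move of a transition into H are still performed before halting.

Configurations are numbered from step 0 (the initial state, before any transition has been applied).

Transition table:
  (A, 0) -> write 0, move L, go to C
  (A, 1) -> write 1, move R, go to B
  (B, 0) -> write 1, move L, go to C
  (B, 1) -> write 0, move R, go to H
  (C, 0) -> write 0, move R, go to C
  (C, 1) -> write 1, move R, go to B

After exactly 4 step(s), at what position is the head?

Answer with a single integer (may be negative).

Step 1: in state A at pos 0, read 0 -> (A,0)->write 0,move L,goto C. Now: state=C, head=-1, tape[-2..4]=0000010 (head:  ^)
Step 2: in state C at pos -1, read 0 -> (C,0)->write 0,move R,goto C. Now: state=C, head=0, tape[-2..4]=0000010 (head:   ^)
Step 3: in state C at pos 0, read 0 -> (C,0)->write 0,move R,goto C. Now: state=C, head=1, tape[-2..4]=0000010 (head:    ^)
Step 4: in state C at pos 1, read 0 -> (C,0)->write 0,move R,goto C. Now: state=C, head=2, tape[-2..4]=0000010 (head:     ^)

Answer: 2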